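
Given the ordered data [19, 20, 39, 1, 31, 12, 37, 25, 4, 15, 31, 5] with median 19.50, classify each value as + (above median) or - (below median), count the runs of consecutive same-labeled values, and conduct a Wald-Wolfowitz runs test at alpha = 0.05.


Step 1: Compute median = 19.50; label A = above, B = below.
Labels in order: BAABABAABBAB  (n_A = 6, n_B = 6)
Step 2: Count runs R = 9.
Step 3: Under H0 (random ordering), E[R] = 2*n_A*n_B/(n_A+n_B) + 1 = 2*6*6/12 + 1 = 7.0000.
        Var[R] = 2*n_A*n_B*(2*n_A*n_B - n_A - n_B) / ((n_A+n_B)^2 * (n_A+n_B-1)) = 4320/1584 = 2.7273.
        SD[R] = 1.6514.
Step 4: Continuity-corrected z = (R - 0.5 - E[R]) / SD[R] = (9 - 0.5 - 7.0000) / 1.6514 = 0.9083.
Step 5: Two-sided p-value via normal approximation = 2*(1 - Phi(|z|)) = 0.363722.
Step 6: alpha = 0.05. fail to reject H0.

R = 9, z = 0.9083, p = 0.363722, fail to reject H0.


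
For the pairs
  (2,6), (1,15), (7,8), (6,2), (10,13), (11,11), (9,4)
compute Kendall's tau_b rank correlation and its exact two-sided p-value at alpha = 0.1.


Step 1: Enumerate the 21 unordered pairs (i,j) with i<j and classify each by sign(x_j-x_i) * sign(y_j-y_i).
  (1,2):dx=-1,dy=+9->D; (1,3):dx=+5,dy=+2->C; (1,4):dx=+4,dy=-4->D; (1,5):dx=+8,dy=+7->C
  (1,6):dx=+9,dy=+5->C; (1,7):dx=+7,dy=-2->D; (2,3):dx=+6,dy=-7->D; (2,4):dx=+5,dy=-13->D
  (2,5):dx=+9,dy=-2->D; (2,6):dx=+10,dy=-4->D; (2,7):dx=+8,dy=-11->D; (3,4):dx=-1,dy=-6->C
  (3,5):dx=+3,dy=+5->C; (3,6):dx=+4,dy=+3->C; (3,7):dx=+2,dy=-4->D; (4,5):dx=+4,dy=+11->C
  (4,6):dx=+5,dy=+9->C; (4,7):dx=+3,dy=+2->C; (5,6):dx=+1,dy=-2->D; (5,7):dx=-1,dy=-9->C
  (6,7):dx=-2,dy=-7->C
Step 2: C = 11, D = 10, total pairs = 21.
Step 3: tau = (C - D)/(n(n-1)/2) = (11 - 10)/21 = 0.047619.
Step 4: Exact two-sided p-value (enumerate n! = 5040 permutations of y under H0): p = 1.000000.
Step 5: alpha = 0.1. fail to reject H0.

tau_b = 0.0476 (C=11, D=10), p = 1.000000, fail to reject H0.


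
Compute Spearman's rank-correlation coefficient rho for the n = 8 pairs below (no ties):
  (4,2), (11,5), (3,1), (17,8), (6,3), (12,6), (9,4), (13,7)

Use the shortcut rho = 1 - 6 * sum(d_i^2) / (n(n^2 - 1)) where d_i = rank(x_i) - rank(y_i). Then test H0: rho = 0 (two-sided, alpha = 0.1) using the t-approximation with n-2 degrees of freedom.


Step 1: Rank x and y separately (midranks; no ties here).
rank(x): 4->2, 11->5, 3->1, 17->8, 6->3, 12->6, 9->4, 13->7
rank(y): 2->2, 5->5, 1->1, 8->8, 3->3, 6->6, 4->4, 7->7
Step 2: d_i = R_x(i) - R_y(i); compute d_i^2.
  (2-2)^2=0, (5-5)^2=0, (1-1)^2=0, (8-8)^2=0, (3-3)^2=0, (6-6)^2=0, (4-4)^2=0, (7-7)^2=0
sum(d^2) = 0.
Step 3: rho = 1 - 6*0 / (8*(8^2 - 1)) = 1 - 0/504 = 1.000000.
Step 5: Two-sided p-value from the t-distribution with 6 df = 0.000000.
Step 6: alpha = 0.1. reject H0.

rho = 1.0000, p = 0.000000, reject H0 at alpha = 0.1.


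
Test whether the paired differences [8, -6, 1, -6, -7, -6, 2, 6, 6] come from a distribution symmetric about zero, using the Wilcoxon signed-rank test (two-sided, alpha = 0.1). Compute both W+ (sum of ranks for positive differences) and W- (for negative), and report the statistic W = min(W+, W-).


Step 1: Drop any zero differences (none here) and take |d_i|.
|d| = [8, 6, 1, 6, 7, 6, 2, 6, 6]
Step 2: Midrank |d_i| (ties get averaged ranks).
ranks: |8|->9, |6|->5, |1|->1, |6|->5, |7|->8, |6|->5, |2|->2, |6|->5, |6|->5
Step 3: Attach original signs; sum ranks with positive sign and with negative sign.
W+ = 9 + 1 + 2 + 5 + 5 = 22
W- = 5 + 5 + 8 + 5 = 23
(Check: W+ + W- = 45 should equal n(n+1)/2 = 45.)
Step 4: Test statistic W = min(W+, W-) = 22.
Step 5: Ties in |d|, so use the tie-corrected normal approximation.
        E[W] = n(n+1)/4 = 9*10/4 = 22.5.
        Tie groups: |d|=6 (t=5); sum(t^3 - t) = 120.
        Var[W] = n(n+1)(2n+1)/24 - sum(t^3-t)/48 = 1710/24 - 120/48 = 68.75.
        z = (W - E[W]) / sqrt(Var[W]) = (22 - 22.5) / 8.2916 = -0.0603.
        Two-sided p = 2*Phi(z) = 0.951915.
Step 6: alpha = 0.1. fail to reject H0.

W+ = 22, W- = 23, W = min = 22, p = 0.951915, fail to reject H0.


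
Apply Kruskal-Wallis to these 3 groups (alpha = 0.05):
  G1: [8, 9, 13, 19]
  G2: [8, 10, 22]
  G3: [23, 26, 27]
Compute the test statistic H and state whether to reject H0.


Step 1: Combine all N = 10 observations and assign midranks.
sorted (value, group, rank): (8,G1,1.5), (8,G2,1.5), (9,G1,3), (10,G2,4), (13,G1,5), (19,G1,6), (22,G2,7), (23,G3,8), (26,G3,9), (27,G3,10)
Step 2: Sum ranks within each group.
R_1 = 15.5 (n_1 = 4)
R_2 = 12.5 (n_2 = 3)
R_3 = 27 (n_3 = 3)
Step 3: H = 12/(N(N+1)) * sum(R_i^2/n_i) - 3(N+1)
     = 12/(10*11) * (15.5^2/4 + 12.5^2/3 + 27^2/3) - 3*11
     = 0.109091 * 355.146 - 33
     = 5.743182.
Step 4: Ties present; correction factor C = 1 - 6/(10^3 - 10) = 0.993939. Corrected H = 5.743182 / 0.993939 = 5.778201.
Step 5: Under H0, H ~ chi^2(2); p-value = 0.055626.
Step 6: alpha = 0.05. fail to reject H0.

H = 5.7782, df = 2, p = 0.055626, fail to reject H0.


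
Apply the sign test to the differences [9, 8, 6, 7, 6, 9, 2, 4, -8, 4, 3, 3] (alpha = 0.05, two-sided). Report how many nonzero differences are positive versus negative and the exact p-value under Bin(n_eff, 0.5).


Step 1: Discard zero differences. Original n = 12; n_eff = number of nonzero differences = 12.
Nonzero differences (with sign): +9, +8, +6, +7, +6, +9, +2, +4, -8, +4, +3, +3
Step 2: Count signs: positive = 11, negative = 1.
Step 3: Under H0: P(positive) = 0.5, so the number of positives S ~ Bin(12, 0.5).
Step 4: Two-sided exact p-value = sum of Bin(12,0.5) probabilities at or below the observed probability = 0.006348.
Step 5: alpha = 0.05. reject H0.

n_eff = 12, pos = 11, neg = 1, p = 0.006348, reject H0.


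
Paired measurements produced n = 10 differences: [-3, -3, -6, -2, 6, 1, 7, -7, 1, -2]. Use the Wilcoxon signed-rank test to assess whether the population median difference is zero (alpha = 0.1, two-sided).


Step 1: Drop any zero differences (none here) and take |d_i|.
|d| = [3, 3, 6, 2, 6, 1, 7, 7, 1, 2]
Step 2: Midrank |d_i| (ties get averaged ranks).
ranks: |3|->5.5, |3|->5.5, |6|->7.5, |2|->3.5, |6|->7.5, |1|->1.5, |7|->9.5, |7|->9.5, |1|->1.5, |2|->3.5
Step 3: Attach original signs; sum ranks with positive sign and with negative sign.
W+ = 7.5 + 1.5 + 9.5 + 1.5 = 20
W- = 5.5 + 5.5 + 7.5 + 3.5 + 9.5 + 3.5 = 35
(Check: W+ + W- = 55 should equal n(n+1)/2 = 55.)
Step 4: Test statistic W = min(W+, W-) = 20.
Step 5: Ties in |d|, so use the tie-corrected normal approximation.
        E[W] = n(n+1)/4 = 10*11/4 = 27.5.
        Tie groups: |d|=1 (t=2), |d|=2 (t=2), |d|=3 (t=2), |d|=6 (t=2), |d|=7 (t=2); sum(t^3 - t) = 30.
        Var[W] = n(n+1)(2n+1)/24 - sum(t^3-t)/48 = 2310/24 - 30/48 = 95.625.
        z = (W - E[W]) / sqrt(Var[W]) = (20 - 27.5) / 9.7788 = -0.7670.
        Two-sided p = 2*Phi(z) = 0.443102.
Step 6: alpha = 0.1. fail to reject H0.

W+ = 20, W- = 35, W = min = 20, p = 0.443102, fail to reject H0.


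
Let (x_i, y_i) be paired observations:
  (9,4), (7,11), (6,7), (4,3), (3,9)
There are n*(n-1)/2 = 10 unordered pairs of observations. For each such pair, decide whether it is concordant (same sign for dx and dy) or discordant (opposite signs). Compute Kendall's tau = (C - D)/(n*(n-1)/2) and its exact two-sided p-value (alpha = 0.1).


Step 1: Enumerate the 10 unordered pairs (i,j) with i<j and classify each by sign(x_j-x_i) * sign(y_j-y_i).
  (1,2):dx=-2,dy=+7->D; (1,3):dx=-3,dy=+3->D; (1,4):dx=-5,dy=-1->C; (1,5):dx=-6,dy=+5->D
  (2,3):dx=-1,dy=-4->C; (2,4):dx=-3,dy=-8->C; (2,5):dx=-4,dy=-2->C; (3,4):dx=-2,dy=-4->C
  (3,5):dx=-3,dy=+2->D; (4,5):dx=-1,dy=+6->D
Step 2: C = 5, D = 5, total pairs = 10.
Step 3: tau = (C - D)/(n(n-1)/2) = (5 - 5)/10 = 0.000000.
Step 4: Exact two-sided p-value (enumerate n! = 120 permutations of y under H0): p = 1.000000.
Step 5: alpha = 0.1. fail to reject H0.

tau_b = 0.0000 (C=5, D=5), p = 1.000000, fail to reject H0.


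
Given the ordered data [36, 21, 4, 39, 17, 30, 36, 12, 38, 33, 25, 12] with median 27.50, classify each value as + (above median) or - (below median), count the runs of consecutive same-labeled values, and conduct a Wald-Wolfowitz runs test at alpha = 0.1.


Step 1: Compute median = 27.50; label A = above, B = below.
Labels in order: ABBABAABAABB  (n_A = 6, n_B = 6)
Step 2: Count runs R = 8.
Step 3: Under H0 (random ordering), E[R] = 2*n_A*n_B/(n_A+n_B) + 1 = 2*6*6/12 + 1 = 7.0000.
        Var[R] = 2*n_A*n_B*(2*n_A*n_B - n_A - n_B) / ((n_A+n_B)^2 * (n_A+n_B-1)) = 4320/1584 = 2.7273.
        SD[R] = 1.6514.
Step 4: Continuity-corrected z = (R - 0.5 - E[R]) / SD[R] = (8 - 0.5 - 7.0000) / 1.6514 = 0.3028.
Step 5: Two-sided p-value via normal approximation = 2*(1 - Phi(|z|)) = 0.762069.
Step 6: alpha = 0.1. fail to reject H0.

R = 8, z = 0.3028, p = 0.762069, fail to reject H0.


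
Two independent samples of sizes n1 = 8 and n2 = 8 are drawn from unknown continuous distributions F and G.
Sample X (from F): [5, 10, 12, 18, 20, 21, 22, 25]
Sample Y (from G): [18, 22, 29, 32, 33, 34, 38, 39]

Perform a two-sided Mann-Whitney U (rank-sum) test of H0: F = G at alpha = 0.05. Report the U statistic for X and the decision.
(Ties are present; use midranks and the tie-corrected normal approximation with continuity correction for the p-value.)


Step 1: Combine and sort all 16 observations; assign midranks.
sorted (value, group): (5,X), (10,X), (12,X), (18,X), (18,Y), (20,X), (21,X), (22,X), (22,Y), (25,X), (29,Y), (32,Y), (33,Y), (34,Y), (38,Y), (39,Y)
ranks: 5->1, 10->2, 12->3, 18->4.5, 18->4.5, 20->6, 21->7, 22->8.5, 22->8.5, 25->10, 29->11, 32->12, 33->13, 34->14, 38->15, 39->16
Step 2: Rank sum for X: R1 = 1 + 2 + 3 + 4.5 + 6 + 7 + 8.5 + 10 = 42.
Step 3: U_X = R1 - n1(n1+1)/2 = 42 - 8*9/2 = 42 - 36 = 6.
       U_Y = n1*n2 - U_X = 64 - 6 = 58.
Step 4: Ties are present, so use the tie-corrected normal approximation (with continuity correction) for the p-value.
Step 5: p-value = 0.007319; compare to alpha = 0.05. reject H0.

U_X = 6, p = 0.007319, reject H0 at alpha = 0.05.


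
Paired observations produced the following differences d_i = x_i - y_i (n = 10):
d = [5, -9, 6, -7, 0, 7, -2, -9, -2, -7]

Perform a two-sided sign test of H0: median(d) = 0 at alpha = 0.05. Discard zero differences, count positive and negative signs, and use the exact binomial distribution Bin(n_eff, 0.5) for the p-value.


Step 1: Discard zero differences. Original n = 10; n_eff = number of nonzero differences = 9.
Nonzero differences (with sign): +5, -9, +6, -7, +7, -2, -9, -2, -7
Step 2: Count signs: positive = 3, negative = 6.
Step 3: Under H0: P(positive) = 0.5, so the number of positives S ~ Bin(9, 0.5).
Step 4: Two-sided exact p-value = sum of Bin(9,0.5) probabilities at or below the observed probability = 0.507812.
Step 5: alpha = 0.05. fail to reject H0.

n_eff = 9, pos = 3, neg = 6, p = 0.507812, fail to reject H0.


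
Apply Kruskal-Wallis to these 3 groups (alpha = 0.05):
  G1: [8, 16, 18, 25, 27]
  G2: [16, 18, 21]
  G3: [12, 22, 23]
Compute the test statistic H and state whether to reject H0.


Step 1: Combine all N = 11 observations and assign midranks.
sorted (value, group, rank): (8,G1,1), (12,G3,2), (16,G1,3.5), (16,G2,3.5), (18,G1,5.5), (18,G2,5.5), (21,G2,7), (22,G3,8), (23,G3,9), (25,G1,10), (27,G1,11)
Step 2: Sum ranks within each group.
R_1 = 31 (n_1 = 5)
R_2 = 16 (n_2 = 3)
R_3 = 19 (n_3 = 3)
Step 3: H = 12/(N(N+1)) * sum(R_i^2/n_i) - 3(N+1)
     = 12/(11*12) * (31^2/5 + 16^2/3 + 19^2/3) - 3*12
     = 0.090909 * 397.867 - 36
     = 0.169697.
Step 4: Ties present; correction factor C = 1 - 12/(11^3 - 11) = 0.990909. Corrected H = 0.169697 / 0.990909 = 0.171254.
Step 5: Under H0, H ~ chi^2(2); p-value = 0.917937.
Step 6: alpha = 0.05. fail to reject H0.

H = 0.1713, df = 2, p = 0.917937, fail to reject H0.


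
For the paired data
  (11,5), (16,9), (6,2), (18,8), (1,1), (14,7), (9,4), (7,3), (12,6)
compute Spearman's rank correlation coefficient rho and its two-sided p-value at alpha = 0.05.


Step 1: Rank x and y separately (midranks; no ties here).
rank(x): 11->5, 16->8, 6->2, 18->9, 1->1, 14->7, 9->4, 7->3, 12->6
rank(y): 5->5, 9->9, 2->2, 8->8, 1->1, 7->7, 4->4, 3->3, 6->6
Step 2: d_i = R_x(i) - R_y(i); compute d_i^2.
  (5-5)^2=0, (8-9)^2=1, (2-2)^2=0, (9-8)^2=1, (1-1)^2=0, (7-7)^2=0, (4-4)^2=0, (3-3)^2=0, (6-6)^2=0
sum(d^2) = 2.
Step 3: rho = 1 - 6*2 / (9*(9^2 - 1)) = 1 - 12/720 = 0.983333.
Step 4: Under H0, t = rho * sqrt((n-2)/(1-rho^2)) = 14.3096 ~ t(7).
Step 5: Two-sided p-value from the t-distribution with 7 df = 0.000002.
Step 6: alpha = 0.05. reject H0.

rho = 0.9833, p = 0.000002, reject H0 at alpha = 0.05.


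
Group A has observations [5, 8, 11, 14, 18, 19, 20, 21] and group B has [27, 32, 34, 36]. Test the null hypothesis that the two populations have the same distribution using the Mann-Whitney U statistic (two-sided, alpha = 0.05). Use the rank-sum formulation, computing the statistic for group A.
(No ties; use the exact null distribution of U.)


Step 1: Combine and sort all 12 observations; assign midranks.
sorted (value, group): (5,X), (8,X), (11,X), (14,X), (18,X), (19,X), (20,X), (21,X), (27,Y), (32,Y), (34,Y), (36,Y)
ranks: 5->1, 8->2, 11->3, 14->4, 18->5, 19->6, 20->7, 21->8, 27->9, 32->10, 34->11, 36->12
Step 2: Rank sum for X: R1 = 1 + 2 + 3 + 4 + 5 + 6 + 7 + 8 = 36.
Step 3: U_X = R1 - n1(n1+1)/2 = 36 - 8*9/2 = 36 - 36 = 0.
       U_Y = n1*n2 - U_X = 32 - 0 = 32.
Step 4: No ties, so the exact null distribution of U (based on enumerating the C(12,8) = 495 equally likely rank assignments) gives the two-sided p-value.
Step 5: p-value = 0.004040; compare to alpha = 0.05. reject H0.

U_X = 0, p = 0.004040, reject H0 at alpha = 0.05.


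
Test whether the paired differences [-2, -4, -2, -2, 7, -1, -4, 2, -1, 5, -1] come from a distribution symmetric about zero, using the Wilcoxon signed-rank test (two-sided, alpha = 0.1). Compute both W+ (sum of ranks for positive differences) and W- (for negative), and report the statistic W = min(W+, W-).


Step 1: Drop any zero differences (none here) and take |d_i|.
|d| = [2, 4, 2, 2, 7, 1, 4, 2, 1, 5, 1]
Step 2: Midrank |d_i| (ties get averaged ranks).
ranks: |2|->5.5, |4|->8.5, |2|->5.5, |2|->5.5, |7|->11, |1|->2, |4|->8.5, |2|->5.5, |1|->2, |5|->10, |1|->2
Step 3: Attach original signs; sum ranks with positive sign and with negative sign.
W+ = 11 + 5.5 + 10 = 26.5
W- = 5.5 + 8.5 + 5.5 + 5.5 + 2 + 8.5 + 2 + 2 = 39.5
(Check: W+ + W- = 66 should equal n(n+1)/2 = 66.)
Step 4: Test statistic W = min(W+, W-) = 26.5.
Step 5: Ties in |d|, so use the tie-corrected normal approximation.
        E[W] = n(n+1)/4 = 11*12/4 = 33.
        Tie groups: |d|=1 (t=3), |d|=2 (t=4), |d|=4 (t=2); sum(t^3 - t) = 90.
        Var[W] = n(n+1)(2n+1)/24 - sum(t^3-t)/48 = 3036/24 - 90/48 = 124.625.
        z = (W - E[W]) / sqrt(Var[W]) = (26.5 - 33) / 11.1636 = -0.5823.
        Two-sided p = 2*Phi(z) = 0.560397.
Step 6: alpha = 0.1. fail to reject H0.

W+ = 26.5, W- = 39.5, W = min = 26.5, p = 0.560397, fail to reject H0.


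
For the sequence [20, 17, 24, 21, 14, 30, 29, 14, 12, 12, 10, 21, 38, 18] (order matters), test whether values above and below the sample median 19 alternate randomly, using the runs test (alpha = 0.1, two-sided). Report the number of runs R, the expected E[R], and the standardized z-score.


Step 1: Compute median = 19; label A = above, B = below.
Labels in order: ABAABAABBBBAAB  (n_A = 7, n_B = 7)
Step 2: Count runs R = 8.
Step 3: Under H0 (random ordering), E[R] = 2*n_A*n_B/(n_A+n_B) + 1 = 2*7*7/14 + 1 = 8.0000.
        Var[R] = 2*n_A*n_B*(2*n_A*n_B - n_A - n_B) / ((n_A+n_B)^2 * (n_A+n_B-1)) = 8232/2548 = 3.2308.
        SD[R] = 1.7974.
Step 4: R = E[R], so z = 0 with no continuity correction.
Step 5: Two-sided p-value via normal approximation = 2*(1 - Phi(|z|)) = 1.000000.
Step 6: alpha = 0.1. fail to reject H0.

R = 8, z = 0.0000, p = 1.000000, fail to reject H0.


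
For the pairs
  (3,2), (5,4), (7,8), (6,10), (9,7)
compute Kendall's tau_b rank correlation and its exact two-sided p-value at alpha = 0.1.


Step 1: Enumerate the 10 unordered pairs (i,j) with i<j and classify each by sign(x_j-x_i) * sign(y_j-y_i).
  (1,2):dx=+2,dy=+2->C; (1,3):dx=+4,dy=+6->C; (1,4):dx=+3,dy=+8->C; (1,5):dx=+6,dy=+5->C
  (2,3):dx=+2,dy=+4->C; (2,4):dx=+1,dy=+6->C; (2,5):dx=+4,dy=+3->C; (3,4):dx=-1,dy=+2->D
  (3,5):dx=+2,dy=-1->D; (4,5):dx=+3,dy=-3->D
Step 2: C = 7, D = 3, total pairs = 10.
Step 3: tau = (C - D)/(n(n-1)/2) = (7 - 3)/10 = 0.400000.
Step 4: Exact two-sided p-value (enumerate n! = 120 permutations of y under H0): p = 0.483333.
Step 5: alpha = 0.1. fail to reject H0.

tau_b = 0.4000 (C=7, D=3), p = 0.483333, fail to reject H0.


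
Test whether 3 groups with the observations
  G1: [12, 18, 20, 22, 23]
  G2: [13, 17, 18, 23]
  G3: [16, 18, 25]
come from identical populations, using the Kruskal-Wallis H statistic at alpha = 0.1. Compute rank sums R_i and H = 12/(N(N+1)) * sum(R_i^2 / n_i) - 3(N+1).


Step 1: Combine all N = 12 observations and assign midranks.
sorted (value, group, rank): (12,G1,1), (13,G2,2), (16,G3,3), (17,G2,4), (18,G1,6), (18,G2,6), (18,G3,6), (20,G1,8), (22,G1,9), (23,G1,10.5), (23,G2,10.5), (25,G3,12)
Step 2: Sum ranks within each group.
R_1 = 34.5 (n_1 = 5)
R_2 = 22.5 (n_2 = 4)
R_3 = 21 (n_3 = 3)
Step 3: H = 12/(N(N+1)) * sum(R_i^2/n_i) - 3(N+1)
     = 12/(12*13) * (34.5^2/5 + 22.5^2/4 + 21^2/3) - 3*13
     = 0.076923 * 511.613 - 39
     = 0.354808.
Step 4: Ties present; correction factor C = 1 - 30/(12^3 - 12) = 0.982517. Corrected H = 0.354808 / 0.982517 = 0.361121.
Step 5: Under H0, H ~ chi^2(2); p-value = 0.834802.
Step 6: alpha = 0.1. fail to reject H0.

H = 0.3611, df = 2, p = 0.834802, fail to reject H0.


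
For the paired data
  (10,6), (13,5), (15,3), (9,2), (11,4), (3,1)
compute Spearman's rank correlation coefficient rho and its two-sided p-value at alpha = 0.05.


Step 1: Rank x and y separately (midranks; no ties here).
rank(x): 10->3, 13->5, 15->6, 9->2, 11->4, 3->1
rank(y): 6->6, 5->5, 3->3, 2->2, 4->4, 1->1
Step 2: d_i = R_x(i) - R_y(i); compute d_i^2.
  (3-6)^2=9, (5-5)^2=0, (6-3)^2=9, (2-2)^2=0, (4-4)^2=0, (1-1)^2=0
sum(d^2) = 18.
Step 3: rho = 1 - 6*18 / (6*(6^2 - 1)) = 1 - 108/210 = 0.485714.
Step 4: Under H0, t = rho * sqrt((n-2)/(1-rho^2)) = 1.1113 ~ t(4).
Step 5: Two-sided p-value from the t-distribution with 4 df = 0.328723.
Step 6: alpha = 0.05. fail to reject H0.

rho = 0.4857, p = 0.328723, fail to reject H0 at alpha = 0.05.


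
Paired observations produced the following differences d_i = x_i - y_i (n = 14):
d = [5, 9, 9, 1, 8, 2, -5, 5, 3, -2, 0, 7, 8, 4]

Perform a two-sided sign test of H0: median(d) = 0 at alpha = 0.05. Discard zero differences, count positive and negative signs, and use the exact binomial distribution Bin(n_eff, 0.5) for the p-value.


Step 1: Discard zero differences. Original n = 14; n_eff = number of nonzero differences = 13.
Nonzero differences (with sign): +5, +9, +9, +1, +8, +2, -5, +5, +3, -2, +7, +8, +4
Step 2: Count signs: positive = 11, negative = 2.
Step 3: Under H0: P(positive) = 0.5, so the number of positives S ~ Bin(13, 0.5).
Step 4: Two-sided exact p-value = sum of Bin(13,0.5) probabilities at or below the observed probability = 0.022461.
Step 5: alpha = 0.05. reject H0.

n_eff = 13, pos = 11, neg = 2, p = 0.022461, reject H0.


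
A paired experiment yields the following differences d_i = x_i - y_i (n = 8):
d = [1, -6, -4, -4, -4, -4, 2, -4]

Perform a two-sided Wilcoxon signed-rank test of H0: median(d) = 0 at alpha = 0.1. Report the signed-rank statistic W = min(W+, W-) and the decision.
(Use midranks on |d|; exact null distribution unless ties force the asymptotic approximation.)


Step 1: Drop any zero differences (none here) and take |d_i|.
|d| = [1, 6, 4, 4, 4, 4, 2, 4]
Step 2: Midrank |d_i| (ties get averaged ranks).
ranks: |1|->1, |6|->8, |4|->5, |4|->5, |4|->5, |4|->5, |2|->2, |4|->5
Step 3: Attach original signs; sum ranks with positive sign and with negative sign.
W+ = 1 + 2 = 3
W- = 8 + 5 + 5 + 5 + 5 + 5 = 33
(Check: W+ + W- = 36 should equal n(n+1)/2 = 36.)
Step 4: Test statistic W = min(W+, W-) = 3.
Step 5: Ties in |d|, so use the tie-corrected normal approximation.
        E[W] = n(n+1)/4 = 8*9/4 = 18.
        Tie groups: |d|=4 (t=5); sum(t^3 - t) = 120.
        Var[W] = n(n+1)(2n+1)/24 - sum(t^3-t)/48 = 1224/24 - 120/48 = 48.5.
        z = (W - E[W]) / sqrt(Var[W]) = (3 - 18) / 6.9642 = -2.1539.
        Two-sided p = 2*Phi(z) = 0.031250.
Step 6: alpha = 0.1. reject H0.

W+ = 3, W- = 33, W = min = 3, p = 0.031250, reject H0.


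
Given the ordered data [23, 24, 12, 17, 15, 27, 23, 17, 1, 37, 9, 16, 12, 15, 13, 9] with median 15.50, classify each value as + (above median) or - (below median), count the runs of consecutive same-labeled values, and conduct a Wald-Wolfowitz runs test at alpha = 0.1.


Step 1: Compute median = 15.50; label A = above, B = below.
Labels in order: AABABAAABABABBBB  (n_A = 8, n_B = 8)
Step 2: Count runs R = 10.
Step 3: Under H0 (random ordering), E[R] = 2*n_A*n_B/(n_A+n_B) + 1 = 2*8*8/16 + 1 = 9.0000.
        Var[R] = 2*n_A*n_B*(2*n_A*n_B - n_A - n_B) / ((n_A+n_B)^2 * (n_A+n_B-1)) = 14336/3840 = 3.7333.
        SD[R] = 1.9322.
Step 4: Continuity-corrected z = (R - 0.5 - E[R]) / SD[R] = (10 - 0.5 - 9.0000) / 1.9322 = 0.2588.
Step 5: Two-sided p-value via normal approximation = 2*(1 - Phi(|z|)) = 0.795809.
Step 6: alpha = 0.1. fail to reject H0.

R = 10, z = 0.2588, p = 0.795809, fail to reject H0.


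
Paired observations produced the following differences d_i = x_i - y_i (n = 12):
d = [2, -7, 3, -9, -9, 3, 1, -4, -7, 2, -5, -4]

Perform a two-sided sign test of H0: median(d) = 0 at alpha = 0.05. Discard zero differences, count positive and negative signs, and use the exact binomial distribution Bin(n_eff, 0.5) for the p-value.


Step 1: Discard zero differences. Original n = 12; n_eff = number of nonzero differences = 12.
Nonzero differences (with sign): +2, -7, +3, -9, -9, +3, +1, -4, -7, +2, -5, -4
Step 2: Count signs: positive = 5, negative = 7.
Step 3: Under H0: P(positive) = 0.5, so the number of positives S ~ Bin(12, 0.5).
Step 4: Two-sided exact p-value = sum of Bin(12,0.5) probabilities at or below the observed probability = 0.774414.
Step 5: alpha = 0.05. fail to reject H0.

n_eff = 12, pos = 5, neg = 7, p = 0.774414, fail to reject H0.


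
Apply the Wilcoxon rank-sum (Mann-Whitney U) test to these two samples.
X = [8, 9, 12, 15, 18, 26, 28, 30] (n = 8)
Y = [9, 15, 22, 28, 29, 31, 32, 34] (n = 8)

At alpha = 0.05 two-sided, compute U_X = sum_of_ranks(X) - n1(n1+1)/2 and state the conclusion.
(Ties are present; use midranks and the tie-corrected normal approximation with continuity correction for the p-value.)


Step 1: Combine and sort all 16 observations; assign midranks.
sorted (value, group): (8,X), (9,X), (9,Y), (12,X), (15,X), (15,Y), (18,X), (22,Y), (26,X), (28,X), (28,Y), (29,Y), (30,X), (31,Y), (32,Y), (34,Y)
ranks: 8->1, 9->2.5, 9->2.5, 12->4, 15->5.5, 15->5.5, 18->7, 22->8, 26->9, 28->10.5, 28->10.5, 29->12, 30->13, 31->14, 32->15, 34->16
Step 2: Rank sum for X: R1 = 1 + 2.5 + 4 + 5.5 + 7 + 9 + 10.5 + 13 = 52.5.
Step 3: U_X = R1 - n1(n1+1)/2 = 52.5 - 8*9/2 = 52.5 - 36 = 16.5.
       U_Y = n1*n2 - U_X = 64 - 16.5 = 47.5.
Step 4: Ties are present, so use the tie-corrected normal approximation (with continuity correction) for the p-value.
Step 5: p-value = 0.114382; compare to alpha = 0.05. fail to reject H0.

U_X = 16.5, p = 0.114382, fail to reject H0 at alpha = 0.05.


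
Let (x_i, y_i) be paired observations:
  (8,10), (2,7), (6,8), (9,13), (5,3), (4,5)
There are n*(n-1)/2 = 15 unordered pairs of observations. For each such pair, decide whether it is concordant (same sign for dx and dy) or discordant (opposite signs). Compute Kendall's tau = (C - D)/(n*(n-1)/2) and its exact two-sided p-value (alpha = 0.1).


Step 1: Enumerate the 15 unordered pairs (i,j) with i<j and classify each by sign(x_j-x_i) * sign(y_j-y_i).
  (1,2):dx=-6,dy=-3->C; (1,3):dx=-2,dy=-2->C; (1,4):dx=+1,dy=+3->C; (1,5):dx=-3,dy=-7->C
  (1,6):dx=-4,dy=-5->C; (2,3):dx=+4,dy=+1->C; (2,4):dx=+7,dy=+6->C; (2,5):dx=+3,dy=-4->D
  (2,6):dx=+2,dy=-2->D; (3,4):dx=+3,dy=+5->C; (3,5):dx=-1,dy=-5->C; (3,6):dx=-2,dy=-3->C
  (4,5):dx=-4,dy=-10->C; (4,6):dx=-5,dy=-8->C; (5,6):dx=-1,dy=+2->D
Step 2: C = 12, D = 3, total pairs = 15.
Step 3: tau = (C - D)/(n(n-1)/2) = (12 - 3)/15 = 0.600000.
Step 4: Exact two-sided p-value (enumerate n! = 720 permutations of y under H0): p = 0.136111.
Step 5: alpha = 0.1. fail to reject H0.

tau_b = 0.6000 (C=12, D=3), p = 0.136111, fail to reject H0.


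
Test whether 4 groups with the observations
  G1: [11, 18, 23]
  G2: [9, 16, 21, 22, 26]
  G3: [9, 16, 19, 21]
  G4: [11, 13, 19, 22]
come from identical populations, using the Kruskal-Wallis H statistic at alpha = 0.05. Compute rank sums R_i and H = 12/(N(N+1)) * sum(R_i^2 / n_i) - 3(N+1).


Step 1: Combine all N = 16 observations and assign midranks.
sorted (value, group, rank): (9,G2,1.5), (9,G3,1.5), (11,G1,3.5), (11,G4,3.5), (13,G4,5), (16,G2,6.5), (16,G3,6.5), (18,G1,8), (19,G3,9.5), (19,G4,9.5), (21,G2,11.5), (21,G3,11.5), (22,G2,13.5), (22,G4,13.5), (23,G1,15), (26,G2,16)
Step 2: Sum ranks within each group.
R_1 = 26.5 (n_1 = 3)
R_2 = 49 (n_2 = 5)
R_3 = 29 (n_3 = 4)
R_4 = 31.5 (n_4 = 4)
Step 3: H = 12/(N(N+1)) * sum(R_i^2/n_i) - 3(N+1)
     = 12/(16*17) * (26.5^2/3 + 49^2/5 + 29^2/4 + 31.5^2/4) - 3*17
     = 0.044118 * 1172.6 - 51
     = 0.732169.
Step 4: Ties present; correction factor C = 1 - 36/(16^3 - 16) = 0.991176. Corrected H = 0.732169 / 0.991176 = 0.738687.
Step 5: Under H0, H ~ chi^2(3); p-value = 0.864069.
Step 6: alpha = 0.05. fail to reject H0.

H = 0.7387, df = 3, p = 0.864069, fail to reject H0.


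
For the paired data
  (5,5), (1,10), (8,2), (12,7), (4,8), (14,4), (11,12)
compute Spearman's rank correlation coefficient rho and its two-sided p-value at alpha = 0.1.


Step 1: Rank x and y separately (midranks; no ties here).
rank(x): 5->3, 1->1, 8->4, 12->6, 4->2, 14->7, 11->5
rank(y): 5->3, 10->6, 2->1, 7->4, 8->5, 4->2, 12->7
Step 2: d_i = R_x(i) - R_y(i); compute d_i^2.
  (3-3)^2=0, (1-6)^2=25, (4-1)^2=9, (6-4)^2=4, (2-5)^2=9, (7-2)^2=25, (5-7)^2=4
sum(d^2) = 76.
Step 3: rho = 1 - 6*76 / (7*(7^2 - 1)) = 1 - 456/336 = -0.357143.
Step 4: Under H0, t = rho * sqrt((n-2)/(1-rho^2)) = -0.8550 ~ t(5).
Step 5: Two-sided p-value from the t-distribution with 5 df = 0.431611.
Step 6: alpha = 0.1. fail to reject H0.

rho = -0.3571, p = 0.431611, fail to reject H0 at alpha = 0.1.


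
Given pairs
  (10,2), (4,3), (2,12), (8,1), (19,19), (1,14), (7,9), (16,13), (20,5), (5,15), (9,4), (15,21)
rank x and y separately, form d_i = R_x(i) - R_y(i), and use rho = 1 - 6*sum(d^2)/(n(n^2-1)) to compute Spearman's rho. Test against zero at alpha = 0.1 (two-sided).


Step 1: Rank x and y separately (midranks; no ties here).
rank(x): 10->8, 4->3, 2->2, 8->6, 19->11, 1->1, 7->5, 16->10, 20->12, 5->4, 9->7, 15->9
rank(y): 2->2, 3->3, 12->7, 1->1, 19->11, 14->9, 9->6, 13->8, 5->5, 15->10, 4->4, 21->12
Step 2: d_i = R_x(i) - R_y(i); compute d_i^2.
  (8-2)^2=36, (3-3)^2=0, (2-7)^2=25, (6-1)^2=25, (11-11)^2=0, (1-9)^2=64, (5-6)^2=1, (10-8)^2=4, (12-5)^2=49, (4-10)^2=36, (7-4)^2=9, (9-12)^2=9
sum(d^2) = 258.
Step 3: rho = 1 - 6*258 / (12*(12^2 - 1)) = 1 - 1548/1716 = 0.097902.
Step 4: Under H0, t = rho * sqrt((n-2)/(1-rho^2)) = 0.3111 ~ t(10).
Step 5: Two-sided p-value from the t-distribution with 10 df = 0.762122.
Step 6: alpha = 0.1. fail to reject H0.

rho = 0.0979, p = 0.762122, fail to reject H0 at alpha = 0.1.


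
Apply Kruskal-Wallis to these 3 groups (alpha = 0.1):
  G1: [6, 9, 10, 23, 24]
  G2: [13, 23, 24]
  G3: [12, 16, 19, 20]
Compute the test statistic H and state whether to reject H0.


Step 1: Combine all N = 12 observations and assign midranks.
sorted (value, group, rank): (6,G1,1), (9,G1,2), (10,G1,3), (12,G3,4), (13,G2,5), (16,G3,6), (19,G3,7), (20,G3,8), (23,G1,9.5), (23,G2,9.5), (24,G1,11.5), (24,G2,11.5)
Step 2: Sum ranks within each group.
R_1 = 27 (n_1 = 5)
R_2 = 26 (n_2 = 3)
R_3 = 25 (n_3 = 4)
Step 3: H = 12/(N(N+1)) * sum(R_i^2/n_i) - 3(N+1)
     = 12/(12*13) * (27^2/5 + 26^2/3 + 25^2/4) - 3*13
     = 0.076923 * 527.383 - 39
     = 1.567949.
Step 4: Ties present; correction factor C = 1 - 12/(12^3 - 12) = 0.993007. Corrected H = 1.567949 / 0.993007 = 1.578991.
Step 5: Under H0, H ~ chi^2(2); p-value = 0.454074.
Step 6: alpha = 0.1. fail to reject H0.

H = 1.5790, df = 2, p = 0.454074, fail to reject H0.


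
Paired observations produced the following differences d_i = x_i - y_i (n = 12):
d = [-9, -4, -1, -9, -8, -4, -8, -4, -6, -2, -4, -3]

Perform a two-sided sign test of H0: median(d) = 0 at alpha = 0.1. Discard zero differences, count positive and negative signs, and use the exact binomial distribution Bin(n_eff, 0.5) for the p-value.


Step 1: Discard zero differences. Original n = 12; n_eff = number of nonzero differences = 12.
Nonzero differences (with sign): -9, -4, -1, -9, -8, -4, -8, -4, -6, -2, -4, -3
Step 2: Count signs: positive = 0, negative = 12.
Step 3: Under H0: P(positive) = 0.5, so the number of positives S ~ Bin(12, 0.5).
Step 4: Two-sided exact p-value = sum of Bin(12,0.5) probabilities at or below the observed probability = 0.000488.
Step 5: alpha = 0.1. reject H0.

n_eff = 12, pos = 0, neg = 12, p = 0.000488, reject H0.


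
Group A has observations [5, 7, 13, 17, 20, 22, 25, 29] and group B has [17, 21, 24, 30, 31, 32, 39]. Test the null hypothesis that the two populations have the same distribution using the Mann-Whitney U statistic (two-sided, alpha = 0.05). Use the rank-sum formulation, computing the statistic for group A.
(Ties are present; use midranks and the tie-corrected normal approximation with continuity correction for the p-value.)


Step 1: Combine and sort all 15 observations; assign midranks.
sorted (value, group): (5,X), (7,X), (13,X), (17,X), (17,Y), (20,X), (21,Y), (22,X), (24,Y), (25,X), (29,X), (30,Y), (31,Y), (32,Y), (39,Y)
ranks: 5->1, 7->2, 13->3, 17->4.5, 17->4.5, 20->6, 21->7, 22->8, 24->9, 25->10, 29->11, 30->12, 31->13, 32->14, 39->15
Step 2: Rank sum for X: R1 = 1 + 2 + 3 + 4.5 + 6 + 8 + 10 + 11 = 45.5.
Step 3: U_X = R1 - n1(n1+1)/2 = 45.5 - 8*9/2 = 45.5 - 36 = 9.5.
       U_Y = n1*n2 - U_X = 56 - 9.5 = 46.5.
Step 4: Ties are present, so use the tie-corrected normal approximation (with continuity correction) for the p-value.
Step 5: p-value = 0.037073; compare to alpha = 0.05. reject H0.

U_X = 9.5, p = 0.037073, reject H0 at alpha = 0.05.


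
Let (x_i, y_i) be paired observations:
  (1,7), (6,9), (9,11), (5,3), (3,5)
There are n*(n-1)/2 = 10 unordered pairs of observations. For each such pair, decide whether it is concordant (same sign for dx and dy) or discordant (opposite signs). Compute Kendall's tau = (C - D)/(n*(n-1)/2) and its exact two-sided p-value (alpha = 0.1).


Step 1: Enumerate the 10 unordered pairs (i,j) with i<j and classify each by sign(x_j-x_i) * sign(y_j-y_i).
  (1,2):dx=+5,dy=+2->C; (1,3):dx=+8,dy=+4->C; (1,4):dx=+4,dy=-4->D; (1,5):dx=+2,dy=-2->D
  (2,3):dx=+3,dy=+2->C; (2,4):dx=-1,dy=-6->C; (2,5):dx=-3,dy=-4->C; (3,4):dx=-4,dy=-8->C
  (3,5):dx=-6,dy=-6->C; (4,5):dx=-2,dy=+2->D
Step 2: C = 7, D = 3, total pairs = 10.
Step 3: tau = (C - D)/(n(n-1)/2) = (7 - 3)/10 = 0.400000.
Step 4: Exact two-sided p-value (enumerate n! = 120 permutations of y under H0): p = 0.483333.
Step 5: alpha = 0.1. fail to reject H0.

tau_b = 0.4000 (C=7, D=3), p = 0.483333, fail to reject H0.


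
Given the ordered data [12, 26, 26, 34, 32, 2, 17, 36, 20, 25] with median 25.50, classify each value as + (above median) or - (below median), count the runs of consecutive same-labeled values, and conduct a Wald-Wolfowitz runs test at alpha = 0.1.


Step 1: Compute median = 25.50; label A = above, B = below.
Labels in order: BAAAABBABB  (n_A = 5, n_B = 5)
Step 2: Count runs R = 5.
Step 3: Under H0 (random ordering), E[R] = 2*n_A*n_B/(n_A+n_B) + 1 = 2*5*5/10 + 1 = 6.0000.
        Var[R] = 2*n_A*n_B*(2*n_A*n_B - n_A - n_B) / ((n_A+n_B)^2 * (n_A+n_B-1)) = 2000/900 = 2.2222.
        SD[R] = 1.4907.
Step 4: Continuity-corrected z = (R + 0.5 - E[R]) / SD[R] = (5 + 0.5 - 6.0000) / 1.4907 = -0.3354.
Step 5: Two-sided p-value via normal approximation = 2*(1 - Phi(|z|)) = 0.737316.
Step 6: alpha = 0.1. fail to reject H0.

R = 5, z = -0.3354, p = 0.737316, fail to reject H0.


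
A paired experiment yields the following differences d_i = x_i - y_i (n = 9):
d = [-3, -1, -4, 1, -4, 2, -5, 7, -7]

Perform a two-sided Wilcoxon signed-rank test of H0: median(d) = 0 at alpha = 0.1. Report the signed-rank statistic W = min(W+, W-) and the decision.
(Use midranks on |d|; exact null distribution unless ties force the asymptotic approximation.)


Step 1: Drop any zero differences (none here) and take |d_i|.
|d| = [3, 1, 4, 1, 4, 2, 5, 7, 7]
Step 2: Midrank |d_i| (ties get averaged ranks).
ranks: |3|->4, |1|->1.5, |4|->5.5, |1|->1.5, |4|->5.5, |2|->3, |5|->7, |7|->8.5, |7|->8.5
Step 3: Attach original signs; sum ranks with positive sign and with negative sign.
W+ = 1.5 + 3 + 8.5 = 13
W- = 4 + 1.5 + 5.5 + 5.5 + 7 + 8.5 = 32
(Check: W+ + W- = 45 should equal n(n+1)/2 = 45.)
Step 4: Test statistic W = min(W+, W-) = 13.
Step 5: Ties in |d|, so use the tie-corrected normal approximation.
        E[W] = n(n+1)/4 = 9*10/4 = 22.5.
        Tie groups: |d|=1 (t=2), |d|=4 (t=2), |d|=7 (t=2); sum(t^3 - t) = 18.
        Var[W] = n(n+1)(2n+1)/24 - sum(t^3-t)/48 = 1710/24 - 18/48 = 70.875.
        z = (W - E[W]) / sqrt(Var[W]) = (13 - 22.5) / 8.4187 = -1.1284.
        Two-sided p = 2*Phi(z) = 0.259136.
Step 6: alpha = 0.1. fail to reject H0.

W+ = 13, W- = 32, W = min = 13, p = 0.259136, fail to reject H0.


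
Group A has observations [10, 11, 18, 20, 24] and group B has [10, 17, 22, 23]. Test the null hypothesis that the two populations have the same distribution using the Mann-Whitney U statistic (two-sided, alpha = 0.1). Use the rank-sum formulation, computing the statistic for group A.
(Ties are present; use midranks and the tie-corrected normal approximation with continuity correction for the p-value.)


Step 1: Combine and sort all 9 observations; assign midranks.
sorted (value, group): (10,X), (10,Y), (11,X), (17,Y), (18,X), (20,X), (22,Y), (23,Y), (24,X)
ranks: 10->1.5, 10->1.5, 11->3, 17->4, 18->5, 20->6, 22->7, 23->8, 24->9
Step 2: Rank sum for X: R1 = 1.5 + 3 + 5 + 6 + 9 = 24.5.
Step 3: U_X = R1 - n1(n1+1)/2 = 24.5 - 5*6/2 = 24.5 - 15 = 9.5.
       U_Y = n1*n2 - U_X = 20 - 9.5 = 10.5.
Step 4: Ties are present, so use the tie-corrected normal approximation (with continuity correction) for the p-value.
Step 5: p-value = 1.000000; compare to alpha = 0.1. fail to reject H0.

U_X = 9.5, p = 1.000000, fail to reject H0 at alpha = 0.1.


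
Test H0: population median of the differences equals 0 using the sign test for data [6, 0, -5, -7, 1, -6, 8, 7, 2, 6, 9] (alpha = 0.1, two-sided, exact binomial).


Step 1: Discard zero differences. Original n = 11; n_eff = number of nonzero differences = 10.
Nonzero differences (with sign): +6, -5, -7, +1, -6, +8, +7, +2, +6, +9
Step 2: Count signs: positive = 7, negative = 3.
Step 3: Under H0: P(positive) = 0.5, so the number of positives S ~ Bin(10, 0.5).
Step 4: Two-sided exact p-value = sum of Bin(10,0.5) probabilities at or below the observed probability = 0.343750.
Step 5: alpha = 0.1. fail to reject H0.

n_eff = 10, pos = 7, neg = 3, p = 0.343750, fail to reject H0.


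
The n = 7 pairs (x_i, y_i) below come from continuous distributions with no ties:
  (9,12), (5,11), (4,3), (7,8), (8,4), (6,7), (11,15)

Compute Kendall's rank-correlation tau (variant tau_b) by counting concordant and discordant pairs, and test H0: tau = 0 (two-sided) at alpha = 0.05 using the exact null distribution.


Step 1: Enumerate the 21 unordered pairs (i,j) with i<j and classify each by sign(x_j-x_i) * sign(y_j-y_i).
  (1,2):dx=-4,dy=-1->C; (1,3):dx=-5,dy=-9->C; (1,4):dx=-2,dy=-4->C; (1,5):dx=-1,dy=-8->C
  (1,6):dx=-3,dy=-5->C; (1,7):dx=+2,dy=+3->C; (2,3):dx=-1,dy=-8->C; (2,4):dx=+2,dy=-3->D
  (2,5):dx=+3,dy=-7->D; (2,6):dx=+1,dy=-4->D; (2,7):dx=+6,dy=+4->C; (3,4):dx=+3,dy=+5->C
  (3,5):dx=+4,dy=+1->C; (3,6):dx=+2,dy=+4->C; (3,7):dx=+7,dy=+12->C; (4,5):dx=+1,dy=-4->D
  (4,6):dx=-1,dy=-1->C; (4,7):dx=+4,dy=+7->C; (5,6):dx=-2,dy=+3->D; (5,7):dx=+3,dy=+11->C
  (6,7):dx=+5,dy=+8->C
Step 2: C = 16, D = 5, total pairs = 21.
Step 3: tau = (C - D)/(n(n-1)/2) = (16 - 5)/21 = 0.523810.
Step 4: Exact two-sided p-value (enumerate n! = 5040 permutations of y under H0): p = 0.136111.
Step 5: alpha = 0.05. fail to reject H0.

tau_b = 0.5238 (C=16, D=5), p = 0.136111, fail to reject H0.


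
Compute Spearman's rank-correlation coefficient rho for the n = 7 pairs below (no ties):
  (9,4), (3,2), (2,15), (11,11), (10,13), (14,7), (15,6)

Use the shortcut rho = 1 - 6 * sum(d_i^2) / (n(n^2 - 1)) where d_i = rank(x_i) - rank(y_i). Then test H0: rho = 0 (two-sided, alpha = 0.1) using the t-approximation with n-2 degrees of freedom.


Step 1: Rank x and y separately (midranks; no ties here).
rank(x): 9->3, 3->2, 2->1, 11->5, 10->4, 14->6, 15->7
rank(y): 4->2, 2->1, 15->7, 11->5, 13->6, 7->4, 6->3
Step 2: d_i = R_x(i) - R_y(i); compute d_i^2.
  (3-2)^2=1, (2-1)^2=1, (1-7)^2=36, (5-5)^2=0, (4-6)^2=4, (6-4)^2=4, (7-3)^2=16
sum(d^2) = 62.
Step 3: rho = 1 - 6*62 / (7*(7^2 - 1)) = 1 - 372/336 = -0.107143.
Step 4: Under H0, t = rho * sqrt((n-2)/(1-rho^2)) = -0.2410 ~ t(5).
Step 5: Two-sided p-value from the t-distribution with 5 df = 0.819151.
Step 6: alpha = 0.1. fail to reject H0.

rho = -0.1071, p = 0.819151, fail to reject H0 at alpha = 0.1.


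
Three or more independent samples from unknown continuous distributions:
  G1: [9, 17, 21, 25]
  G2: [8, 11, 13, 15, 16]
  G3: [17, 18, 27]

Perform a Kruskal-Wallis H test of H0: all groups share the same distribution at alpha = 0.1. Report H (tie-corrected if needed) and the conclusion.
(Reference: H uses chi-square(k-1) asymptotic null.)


Step 1: Combine all N = 12 observations and assign midranks.
sorted (value, group, rank): (8,G2,1), (9,G1,2), (11,G2,3), (13,G2,4), (15,G2,5), (16,G2,6), (17,G1,7.5), (17,G3,7.5), (18,G3,9), (21,G1,10), (25,G1,11), (27,G3,12)
Step 2: Sum ranks within each group.
R_1 = 30.5 (n_1 = 4)
R_2 = 19 (n_2 = 5)
R_3 = 28.5 (n_3 = 3)
Step 3: H = 12/(N(N+1)) * sum(R_i^2/n_i) - 3(N+1)
     = 12/(12*13) * (30.5^2/4 + 19^2/5 + 28.5^2/3) - 3*13
     = 0.076923 * 575.513 - 39
     = 5.270192.
Step 4: Ties present; correction factor C = 1 - 6/(12^3 - 12) = 0.996503. Corrected H = 5.270192 / 0.996503 = 5.288684.
Step 5: Under H0, H ~ chi^2(2); p-value = 0.071052.
Step 6: alpha = 0.1. reject H0.

H = 5.2887, df = 2, p = 0.071052, reject H0.


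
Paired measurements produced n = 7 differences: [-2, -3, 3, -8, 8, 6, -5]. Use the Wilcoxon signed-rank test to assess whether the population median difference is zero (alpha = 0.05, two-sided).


Step 1: Drop any zero differences (none here) and take |d_i|.
|d| = [2, 3, 3, 8, 8, 6, 5]
Step 2: Midrank |d_i| (ties get averaged ranks).
ranks: |2|->1, |3|->2.5, |3|->2.5, |8|->6.5, |8|->6.5, |6|->5, |5|->4
Step 3: Attach original signs; sum ranks with positive sign and with negative sign.
W+ = 2.5 + 6.5 + 5 = 14
W- = 1 + 2.5 + 6.5 + 4 = 14
(Check: W+ + W- = 28 should equal n(n+1)/2 = 28.)
Step 4: Test statistic W = min(W+, W-) = 14.
Step 5: Ties in |d|, so use the tie-corrected normal approximation.
        E[W] = n(n+1)/4 = 7*8/4 = 14.
        Tie groups: |d|=3 (t=2), |d|=8 (t=2); sum(t^3 - t) = 12.
        Var[W] = n(n+1)(2n+1)/24 - sum(t^3-t)/48 = 840/24 - 12/48 = 34.75.
        z = (W - E[W]) / sqrt(Var[W]) = (14 - 14) / 5.8949 = 0.0000.
        Two-sided p = 2*Phi(z) = 1.000000.
Step 6: alpha = 0.05. fail to reject H0.

W+ = 14, W- = 14, W = min = 14, p = 1.000000, fail to reject H0.


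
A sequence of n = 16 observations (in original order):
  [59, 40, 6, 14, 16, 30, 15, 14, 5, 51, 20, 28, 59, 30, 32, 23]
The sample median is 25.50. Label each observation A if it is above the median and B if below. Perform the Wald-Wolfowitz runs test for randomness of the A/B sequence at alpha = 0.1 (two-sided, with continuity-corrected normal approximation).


Step 1: Compute median = 25.50; label A = above, B = below.
Labels in order: AABBBABBBABAAAAB  (n_A = 8, n_B = 8)
Step 2: Count runs R = 8.
Step 3: Under H0 (random ordering), E[R] = 2*n_A*n_B/(n_A+n_B) + 1 = 2*8*8/16 + 1 = 9.0000.
        Var[R] = 2*n_A*n_B*(2*n_A*n_B - n_A - n_B) / ((n_A+n_B)^2 * (n_A+n_B-1)) = 14336/3840 = 3.7333.
        SD[R] = 1.9322.
Step 4: Continuity-corrected z = (R + 0.5 - E[R]) / SD[R] = (8 + 0.5 - 9.0000) / 1.9322 = -0.2588.
Step 5: Two-sided p-value via normal approximation = 2*(1 - Phi(|z|)) = 0.795809.
Step 6: alpha = 0.1. fail to reject H0.

R = 8, z = -0.2588, p = 0.795809, fail to reject H0.
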